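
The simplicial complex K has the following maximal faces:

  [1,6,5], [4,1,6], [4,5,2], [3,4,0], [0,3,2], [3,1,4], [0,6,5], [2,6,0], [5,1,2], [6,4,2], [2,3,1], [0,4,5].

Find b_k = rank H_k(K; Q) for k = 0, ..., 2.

We work with the vertex ordering 0 < 1 < 2 < 3 < 4 < 5 < 6. The simplices of K, each written with vertices in increasing order, are:

  0-simplices (7): [0], [1], [2], [3], [4], [5], [6]
  1-simplices (18): [0,2], [0,3], [0,4], [0,5], [0,6], [1,2], [1,3], [1,4], [1,5], [1,6], [2,3], [2,4], [2,5], [2,6], [3,4], [4,5], [4,6], [5,6]
  2-simplices (12): [0,2,3], [0,2,6], [0,3,4], [0,4,5], [0,5,6], [1,2,3], [1,2,5], [1,3,4], [1,4,6], [1,5,6], [2,4,5], [2,4,6]

Hence C_0 ≅ Z^7, C_1 ≅ Z^18, C_2 ≅ Z^12.

The boundary map ∂_1: C_1 → C_0 sends each edge [p,q] (with p < q) to q − p. For instance
  ∂[2,4] = [4] − [2].
As a 7×18 matrix over Z this has rank 6, with invariant factors (1,1,1,1,1,1).

The boundary map ∂_2: C_2 → C_1 acts by ∂[p,q,r] = [q,r] − [p,r] + [p,q]. For instance
  ∂[0,2,6] = [2,6] − [0,6] + [0,2],
  ∂[0,4,5] = [4,5] − [0,5] + [0,4].
As a 18×12 matrix over Z this has rank 12, with invariant factors (1,1,1,1,1,1,1,1,1,1,1,2).

Reading off H_k = ker ∂_k / im ∂_{k+1}:

  H_0: rank C_0 − rank ∂_1 = 7 − 6 = 1, and the invariant factors of ∂_1 are all 1, so H_0 ≅ Z.
  H_1: rank ker ∂_1 − rank ∂_2 = (18 − 6) − 12 = 0, and ∂_2 has invariant factor 2 > 1, so H_1 ≅ Z_2.
  H_2: rank ker ∂_2 − rank ∂_3 = (12 − 12) − 0 = 0, and there is no ∂_3, so H_2 ≅ 0.

Hence the Betti numbers are b_0 = 1, b_1 = 0, b_2 = 0.

b_0 = 1, b_1 = 0, b_2 = 0.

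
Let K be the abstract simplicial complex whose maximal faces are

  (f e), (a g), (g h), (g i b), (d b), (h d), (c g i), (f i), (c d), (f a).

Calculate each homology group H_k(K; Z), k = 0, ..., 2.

Order the vertices as a < b < c < d < e < f < g < h < i. Listing each simplex with vertices in this order, K has dimension 2 with simplices:

  0-simplices (9): a, b, c, d, e, f, g, h, i
  1-simplices (13): af, ag, bd, bg, bi, cd, cg, ci, dh, ef, fi, gh, gi
  2-simplices (2): bgi, cgi

Hence C_0 ≅ Z^9, C_1 ≅ Z^13, C_2 ≅ Z^2.

∂_1: C_1 → C_0 sends each edge [p,q] (with p < q) to q − p. For instance
  ∂ef = f − e.
This gives a 9×13 integer matrix of rank 8; reducing to Smith normal form yields diagonal entries (1,1,1,1,1,1,1,1).

Boundary ∂_2: C_2 → C_1 sends each 2-simplex [p,q,r] to [q,r] − [p,r] + [p,q]. For instance
  ∂cgi = gi − ci + cg,
  ∂bgi = gi − bi + bg.
This gives a 13×2 integer matrix of rank 2; reducing to Smith normal form yields diagonal entries (1,1).

Computing H_k = (kernel of ∂_k) / (image of ∂_{k+1}):

  H_0: rank C_0 − rank ∂_1 = 9 − 8 = 1, and the invariant factors of ∂_1 are all 1, so H_0 ≅ Z.
  H_1: rank ker ∂_1 − rank ∂_2 = (13 − 8) − 2 = 3, and the invariant factors of ∂_2 are all 1, so H_1 ≅ Z^3.
  H_2: rank ker ∂_2 − rank ∂_3 = (2 − 2) − 0 = 0, and there is no ∂_3, so H_2 ≅ 0.

H_0 = Z,  H_1 = Z^3,  H_2 = 0.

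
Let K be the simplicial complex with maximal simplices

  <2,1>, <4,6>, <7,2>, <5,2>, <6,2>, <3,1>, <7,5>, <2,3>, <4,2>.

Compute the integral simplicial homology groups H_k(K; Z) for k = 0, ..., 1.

Fix the vertex order 1 < 2 < 3 < 4 < 5 < 6 < 7 and write every simplex with vertices in increasing order. Then dim K = 1 and the simplices of K are:

  0-simplices (7): [1], [2], [3], [4], [5], [6], [7]
  1-simplices (9): [1,2], [1,3], [2,3], [2,4], [2,5], [2,6], [2,7], [4,6], [5,7]

Hence C_0 ≅ Z^7, C_1 ≅ Z^9.

∂_1: C_1 → C_0 is given by ∂[p,q] = [q] − [p]. For instance
  ∂[2,6] = [6] − [2].
The 7×9 boundary matrix has rank 6 and Smith normal form diag(1,1,1,1,1,1).

From H_k ≅ ker(∂_k) / im(∂_{k+1}) we obtain:

  H_0: rank C_0 − rank ∂_1 = 7 − 6 = 1, and the invariant factors of ∂_1 are all 1, so H_0 = Z.
  H_1: rank ker ∂_1 − rank ∂_2 = (9 − 6) − 0 = 3, and there is no ∂_2, so H_1 = Z^3.

As a check, the Euler characteristic is 7 − 9 = -2, which agrees with 1 − 3 = -2.

H_0 ≅ Z,  H_1 ≅ Z^3.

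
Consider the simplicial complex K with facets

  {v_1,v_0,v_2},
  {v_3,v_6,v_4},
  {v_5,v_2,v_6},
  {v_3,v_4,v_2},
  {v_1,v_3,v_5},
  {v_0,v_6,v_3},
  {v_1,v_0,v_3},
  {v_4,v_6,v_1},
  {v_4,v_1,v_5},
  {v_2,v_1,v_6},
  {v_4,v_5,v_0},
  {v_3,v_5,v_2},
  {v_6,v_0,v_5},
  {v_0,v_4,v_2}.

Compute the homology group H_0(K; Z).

H_0 ≅ Z.

Order the vertices as v_0 < v_1 < v_2 < v_3 < v_4 < v_5 < v_6. Listing each simplex with vertices in this order, K has dimension 2 with simplices:

  0-simplices (7): [v_0], [v_1], [v_2], [v_3], [v_4], [v_5], [v_6]
  1-simplices (21): (21 of them)
  2-simplices (14): (14 of them)

Hence C_0 ≅ Z^7, C_1 ≅ Z^21, C_2 ≅ Z^14.

The boundary map ∂_1: C_1 → C_0 is given by ∂[p,q] = [q] − [p]. For instance
  ∂[v_0,v_5] = [v_5] − [v_0].
The resulting 7×21 matrix has rank 6, and its Smith normal form has invariant factors (1,1,1,1,1,1).

∂_2: C_2 → C_1 maps a triangle to the signed sum of its edges. For instance
  ∂[v_1,v_4,v_6] = [v_4,v_6] − [v_1,v_6] + [v_1,v_4],
  ∂[v_1,v_3,v_5] = [v_3,v_5] − [v_1,v_5] + [v_1,v_3].
The resulting 21×14 matrix has rank 13, and its Smith normal form has invariant factors (1,1,1,1,1,1,1,1,1,1,1,1,1).

Computing H_k = (kernel of ∂_k) / (image of ∂_{k+1}):

  H_0: rank C_0 − rank ∂_1 = 7 − 6 = 1, and the invariant factors of ∂_1 are all 1, so H_0 = Z.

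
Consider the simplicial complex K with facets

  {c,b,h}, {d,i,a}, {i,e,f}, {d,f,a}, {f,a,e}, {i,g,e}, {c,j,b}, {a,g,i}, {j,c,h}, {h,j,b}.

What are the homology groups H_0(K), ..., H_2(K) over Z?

H_0 ≅ Z^2,  H_1 ≅ Z,  H_2 ≅ Z.

Take the total order a < b < c < d < e < f < g < h < i < j on the vertex set. Then K (dimension 2) consists of the simplices:

  0-simplices (10): a, b, c, d, e, f, g, h, i, j
  1-simplices (18): ad, ae, af, ag, ai, bc, bh, bj, ch, cj, df, di, ef, eg, ei, fi, gi, hj
  2-simplices (10): adf, adi, aef, agi, bch, bcj, bhj, chj, efi, egi

giving chain groups C_0 ≅ Z^10, C_1 ≅ Z^18, C_2 ≅ Z^10.

Boundary ∂_1: C_1 → C_0 sends each edge [p,q] (with p < q) to q − p.
As a 10×18 matrix over Z this has rank 8, with invariant factors (1,1,1,1,1,1,1,1).

The boundary map ∂_2: C_2 → C_1 acts by ∂[p,q,r] = [q,r] − [p,r] + [p,q]. For instance
  ∂chj = hj − cj + ch,
  ∂aef = ef − af + ae.
The 18×10 boundary matrix has rank 9 and Smith normal form diag(1,1,1,1,1,1,1,1,1).

Computing H_k = (kernel of ∂_k) / (image of ∂_{k+1}):

  H_0: rank C_0 − rank ∂_1 = 10 − 8 = 2, and the invariant factors of ∂_1 are all 1, so H_0 ≅ Z^2.
  H_1: rank ker ∂_1 − rank ∂_2 = (18 − 8) − 9 = 1, and the invariant factors of ∂_2 are all 1, so H_1 ≅ Z.
  H_2: rank ker ∂_2 − rank ∂_3 = (10 − 9) − 0 = 1, and there is no ∂_3, so H_2 ≅ Z.

(K is a triangulation of the disjoint union of the 2-sphere S^2 and the cylinder S^1 x I.)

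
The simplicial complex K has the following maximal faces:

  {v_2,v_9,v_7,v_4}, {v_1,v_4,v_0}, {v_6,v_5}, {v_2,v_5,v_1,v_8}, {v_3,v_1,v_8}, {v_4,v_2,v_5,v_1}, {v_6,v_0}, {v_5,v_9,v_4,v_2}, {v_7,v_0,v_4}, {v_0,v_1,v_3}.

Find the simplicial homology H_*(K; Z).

Fix the vertex order v_0 < v_1 < v_2 < v_3 < v_4 < v_5 < v_6 < v_7 < v_8 < v_9 and write every simplex with vertices in increasing order. Then dim K = 3 and the simplices of K are:

  0-simplices (10): [v_0], [v_1], [v_2], [v_3], [v_4], [v_5], [v_6], [v_7], [v_8], [v_9]
  1-simplices (23): (23 of them)
  2-simplices (17): (17 of them)
  3-simplices (4): [v_1,v_2,v_4,v_5], [v_1,v_2,v_5,v_8], [v_2,v_4,v_5,v_9], [v_2,v_4,v_7,v_9]

giving chain groups C_0 ≅ Z^10, C_1 ≅ Z^23, C_2 ≅ Z^17, C_3 ≅ Z^4.

∂_1: C_1 → C_0 is given by ∂[p,q] = [q] − [p]. For instance
  ∂[v_1,v_5] = [v_5] − [v_1].
This gives a 10×23 integer matrix of rank 9; reducing to Smith normal form yields diagonal entries (1,1,1,1,1,1,1,1,1).

Boundary ∂_2: C_2 → C_1 acts by ∂[p,q,r] = [q,r] − [p,r] + [p,q]. For instance
  ∂[v_0,v_4,v_7] = [v_4,v_7] − [v_0,v_7] + [v_0,v_4],
  ∂[v_4,v_5,v_9] = [v_5,v_9] − [v_4,v_9] + [v_4,v_5].
The 23×17 boundary matrix has rank 13 and Smith normal form diag(1,1,1,1,1,1,1,1,1,1,1,1,1).

Boundary ∂_3: C_3 → C_2 sends each 3-simplex σ to the alternating sum Σ_i (−1)^i (σ with its i-th vertex removed). For instance
  ∂[v_2,v_4,v_5,v_9] = [v_4,v_5,v_9] − [v_2,v_5,v_9] + [v_2,v_4,v_9] − [v_2,v_4,v_5],
  ∂[v_1,v_2,v_5,v_8] = [v_2,v_5,v_8] − [v_1,v_5,v_8] + [v_1,v_2,v_8] − [v_1,v_2,v_5].
The 17×4 boundary matrix has rank 4 and Smith normal form diag(1,1,1,1).

Reading off H_k = ker ∂_k / im ∂_{k+1}:

  H_0: rank C_0 − rank ∂_1 = 10 − 9 = 1, and the invariant factors of ∂_1 are all 1, so H_0 ≅ Z.
  H_1: rank ker ∂_1 − rank ∂_2 = (23 − 9) − 13 = 1, and the invariant factors of ∂_2 are all 1, so H_1 ≅ Z.
  H_2: rank ker ∂_2 − rank ∂_3 = (17 − 13) − 4 = 0, and the invariant factors of ∂_3 are all 1, so H_2 ≅ 0.
  H_3: rank ker ∂_3 − rank ∂_4 = (4 − 4) − 0 = 0, and there is no ∂_4, so H_3 ≅ 0.

As a check, the Euler characteristic is 10 − 23 + 17 − 4 = 0, which agrees with 1 − 1 + 0 − 0 = 0.

H_0 = Z,  H_1 = Z,  H_2 = 0,  H_3 = 0.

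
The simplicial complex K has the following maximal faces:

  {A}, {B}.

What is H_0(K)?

H_0 ≅ Z^2.

Take the total order A < B on the vertex set. Then K (dimension 0) consists of the simplices:

  0-simplices (2): A, B

Hence C_0 ≅ Z^2.

Now H_k = ker ∂_k / im ∂_{k+1}, so:

  H_0: rank C_0 − rank ∂_1 = 2 − 0 = 2, and there is no ∂_1, so H_0 ≅ Z^2.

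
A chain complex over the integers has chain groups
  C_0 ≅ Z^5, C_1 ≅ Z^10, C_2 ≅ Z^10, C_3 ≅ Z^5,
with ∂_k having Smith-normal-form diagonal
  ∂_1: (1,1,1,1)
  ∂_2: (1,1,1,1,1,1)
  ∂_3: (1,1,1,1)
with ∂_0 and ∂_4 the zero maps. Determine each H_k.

H_0: b_0 = 5 − 0 − 4 = 1; torsion from ∂_1 factors > 1: none. So H_0 = Z.
H_1: b_1 = 10 − 4 − 6 = 0; torsion from ∂_2 factors > 1: none. So H_1 = 0.
H_2: b_2 = 10 − 6 − 4 = 0; torsion from ∂_3 factors > 1: none. So H_2 = 0.
H_3: b_3 = 5 − 4 − 0 = 1; torsion from ∂_4 factors > 1: none. So H_3 = Z.

H_0 = Z,  H_1 = 0,  H_2 = 0,  H_3 = Z.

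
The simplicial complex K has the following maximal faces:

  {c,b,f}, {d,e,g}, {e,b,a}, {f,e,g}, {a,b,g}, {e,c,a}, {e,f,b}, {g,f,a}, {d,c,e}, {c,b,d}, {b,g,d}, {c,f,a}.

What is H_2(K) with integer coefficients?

H_2 = 0.

Take the total order a < b < c < d < e < f < g on the vertex set. Then K (dimension 2) consists of the simplices:

  0-simplices (7): a, b, c, d, e, f, g
  1-simplices (18): ab, ac, ae, af, ag, bc, bd, be, bf, bg, cd, ce, cf, de, dg, ef, eg, fg
  2-simplices (12): abe, abg, ace, acf, afg, bcd, bcf, bdg, bef, cde, deg, efg

so the chain groups are C_0 ≅ Z^7, C_1 ≅ Z^18, C_2 ≅ Z^12.

Boundary ∂_1: C_1 → C_0 maps an edge to its endpoints' difference, ∂[p,q] = q − p. For instance
  ∂dg = g − d.
As a 7×18 matrix over Z this has rank 6, with invariant factors (1,1,1,1,1,1).

∂_2: C_2 → C_1 acts by ∂[p,q,r] = [q,r] − [p,r] + [p,q]. For instance
  ∂bdg = dg − bg + bd,
  ∂bcf = cf − bf + bc.
The resulting 18×12 matrix has rank 12, and its Smith normal form has invariant factors (1,1,1,1,1,1,1,1,1,1,1,2).

From H_k ≅ ker(∂_k) / im(∂_{k+1}) we obtain:

  H_2: rank ker ∂_2 − rank ∂_3 = (12 − 12) − 0 = 0, and there is no ∂_3, so H_2 ≅ 0.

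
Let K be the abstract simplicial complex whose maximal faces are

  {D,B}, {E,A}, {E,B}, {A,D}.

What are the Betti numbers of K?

b_0 = 1, b_1 = 1.

K has 4 vertices, 4 edges.
rank ∂_0 = 0, rank ∂_1 = 3 ⇒ b_0 = 4 − 0 − 3 = 1; all invariant factors of ∂_1 are 1 so no torsion. So H_0 ≅ Z.
rank ∂_1 = 3, rank ∂_2 = 0 ⇒ b_1 = 4 − 3 − 0 = 1. So H_1 ≅ Z.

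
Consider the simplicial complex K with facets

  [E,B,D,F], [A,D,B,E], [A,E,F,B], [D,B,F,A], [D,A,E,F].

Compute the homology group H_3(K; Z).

H_3 = Z.

Take the total order A < B < D < E < F on the vertex set. Then K (dimension 3) consists of the simplices:

  0-simplices (5): A, B, D, E, F
  1-simplices (10): AB, AD, AE, AF, BD, BE, BF, DE, DF, EF
  2-simplices (10): ABD, ABE, ABF, ADE, ADF, AEF, BDE, BDF, BEF, DEF
  3-simplices (5): ABDE, ABDF, ABEF, ADEF, BDEF

Hence C_0 ≅ Z^5, C_1 ≅ Z^10, C_2 ≅ Z^10, C_3 ≅ Z^5.

The boundary map ∂_1: C_1 → C_0 sends each edge [p,q] (with p < q) to q − p. For instance
  ∂BD = D − B.
As a 5×10 matrix over Z this has rank 4, with invariant factors (1,1,1,1).

∂_2: C_2 → C_1 acts by ∂[p,q,r] = [q,r] − [p,r] + [p,q]. For instance
  ∂ABD = BD − AD + AB,
  ∂DEF = EF − DF + DE.
As a 10×10 matrix over Z this has rank 6, with invariant factors (1,1,1,1,1,1).

∂_3: C_3 → C_2 sends each 3-simplex σ to the alternating sum Σ_i (−1)^i (σ with its i-th vertex removed). For instance
  ∂ABDE = BDE − ADE + ABE − ABD,
  ∂ADEF = DEF − AEF + ADF − ADE.
The resulting 10×5 matrix has rank 4, and its Smith normal form has invariant factors (1,1,1,1).

Computing H_k = (kernel of ∂_k) / (image of ∂_{k+1}):

  H_3: rank ker ∂_3 − rank ∂_4 = (5 − 4) − 0 = 1, and there is no ∂_4, so H_3 ≅ Z.

(K is a triangulation of the 3-sphere S^3.)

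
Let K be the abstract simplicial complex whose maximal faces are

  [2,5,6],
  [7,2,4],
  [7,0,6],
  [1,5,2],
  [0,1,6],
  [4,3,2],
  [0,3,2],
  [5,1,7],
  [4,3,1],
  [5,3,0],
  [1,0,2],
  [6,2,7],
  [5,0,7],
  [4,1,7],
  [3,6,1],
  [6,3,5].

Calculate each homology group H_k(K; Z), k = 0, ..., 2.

Fix the vertex order 0 < 1 < 2 < 3 < 4 < 5 < 6 < 7 and write every simplex with vertices in increasing order. Then dim K = 2 and the simplices of K are:

  0-simplices (8): [0], [1], [2], [3], [4], [5], [6], [7]
  1-simplices (24): (24 of them)
  2-simplices (16): [0,1,2], [0,1,6], [0,2,3], [0,3,5], [0,5,7], [0,6,7], [1,2,5], [1,3,4], [1,3,6], [1,4,7], [1,5,7], [2,3,4], [2,4,7], [2,5,6], [2,6,7], [3,5,6]

so the chain groups are C_0 ≅ Z^8, C_1 ≅ Z^24, C_2 ≅ Z^16.

The boundary map ∂_1: C_1 → C_0 sends each edge [p,q] (with p < q) to q − p. For instance
  ∂[3,4] = [4] − [3].
The 8×24 boundary matrix has rank 7 and Smith normal form diag(1,1,1,1,1,1,1).

Boundary ∂_2: C_2 → C_1 sends each 2-simplex [p,q,r] to [q,r] − [p,r] + [p,q]. For instance
  ∂[2,4,7] = [4,7] − [2,7] + [2,4],
  ∂[0,2,3] = [2,3] − [0,3] + [0,2].
The 24×16 boundary matrix has rank 15 and Smith normal form diag(1,1,1,1,1,1,1,1,1,1,1,1,1,1,1).

Computing H_k = (kernel of ∂_k) / (image of ∂_{k+1}):

  H_0: rank C_0 − rank ∂_1 = 8 − 7 = 1, and the invariant factors of ∂_1 are all 1, so H_0 = Z.
  H_1: rank ker ∂_1 − rank ∂_2 = (24 − 7) − 15 = 2, and the invariant factors of ∂_2 are all 1, so H_1 = Z^2.
  H_2: rank ker ∂_2 − rank ∂_3 = (16 − 15) − 0 = 1, and there is no ∂_3, so H_2 = Z.

H_0 = Z,  H_1 = Z^2,  H_2 = Z.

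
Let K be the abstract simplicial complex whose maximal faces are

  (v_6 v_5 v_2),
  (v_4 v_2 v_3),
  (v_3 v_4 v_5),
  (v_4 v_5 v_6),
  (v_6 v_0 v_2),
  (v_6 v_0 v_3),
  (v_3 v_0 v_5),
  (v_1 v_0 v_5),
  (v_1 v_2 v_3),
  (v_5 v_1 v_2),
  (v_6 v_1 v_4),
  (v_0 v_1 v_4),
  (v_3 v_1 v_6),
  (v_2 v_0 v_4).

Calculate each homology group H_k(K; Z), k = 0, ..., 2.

K has 7 vertices, 21 edges, 14 triangles.
rank ∂_0 = 0, rank ∂_1 = 6 ⇒ b_0 = 7 − 0 − 6 = 1; all invariant factors of ∂_1 are 1 so no torsion. So H_0 = Z.
rank ∂_1 = 6, rank ∂_2 = 13 ⇒ b_1 = 21 − 6 − 13 = 2; all invariant factors of ∂_2 are 1 so no torsion. So H_1 = Z^2.
rank ∂_2 = 13, rank ∂_3 = 0 ⇒ b_2 = 14 − 13 − 0 = 1. So H_2 = Z.

H_0 = Z,  H_1 = Z^2,  H_2 = Z.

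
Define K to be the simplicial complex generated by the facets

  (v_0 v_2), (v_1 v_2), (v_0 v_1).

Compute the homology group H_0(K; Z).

H_0 = Z.

Order the vertices as v_0 < v_1 < v_2. Listing each simplex with vertices in this order, K has dimension 1 with simplices:

  0-simplices (3): [v_0], [v_1], [v_2]
  1-simplices (3): [v_0,v_1], [v_0,v_2], [v_1,v_2]

giving chain groups C_0 ≅ Z^3, C_1 ≅ Z^3.

The boundary map ∂_1: C_1 → C_0 maps an edge to its endpoints' difference, ∂[p,q] = q − p.
As a 3×3 matrix over Z this has rank 2, with invariant factors (1,1).

Now H_k = ker ∂_k / im ∂_{k+1}, so:

  H_0: rank C_0 − rank ∂_1 = 3 − 2 = 1, and the invariant factors of ∂_1 are all 1, so H_0 ≅ Z.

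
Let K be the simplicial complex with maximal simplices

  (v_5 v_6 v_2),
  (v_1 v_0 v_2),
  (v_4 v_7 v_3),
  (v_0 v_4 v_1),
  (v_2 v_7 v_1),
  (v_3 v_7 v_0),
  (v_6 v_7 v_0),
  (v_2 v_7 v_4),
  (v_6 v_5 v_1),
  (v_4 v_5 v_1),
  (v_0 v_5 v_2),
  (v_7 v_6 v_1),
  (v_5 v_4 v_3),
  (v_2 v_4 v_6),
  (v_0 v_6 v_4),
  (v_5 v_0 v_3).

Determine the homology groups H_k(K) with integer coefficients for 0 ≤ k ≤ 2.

H_0 = Z,  H_1 = Z^2,  H_2 = Z.

Order the vertices as v_0 < v_1 < v_2 < v_3 < v_4 < v_5 < v_6 < v_7. Listing each simplex with vertices in this order, K has dimension 2 with simplices:

  0-simplices (8): [v_0], [v_1], [v_2], [v_3], [v_4], [v_5], [v_6], [v_7]
  1-simplices (24): (24 of them)
  2-simplices (16): (16 of them)

giving chain groups C_0 ≅ Z^8, C_1 ≅ Z^24, C_2 ≅ Z^16.

∂_1: C_1 → C_0 sends each edge [p,q] (with p < q) to q − p. For instance
  ∂[v_3,v_7] = [v_7] − [v_3].
The resulting 8×24 matrix has rank 7, and its Smith normal form has invariant factors (1,1,1,1,1,1,1).

Boundary ∂_2: C_2 → C_1 maps a triangle to the signed sum of its edges. For instance
  ∂[v_1,v_2,v_7] = [v_2,v_7] − [v_1,v_7] + [v_1,v_2],
  ∂[v_0,v_1,v_4] = [v_1,v_4] − [v_0,v_4] + [v_0,v_1].
The 24×16 boundary matrix has rank 15 and Smith normal form diag(1,1,1,1,1,1,1,1,1,1,1,1,1,1,1).

From H_k ≅ ker(∂_k) / im(∂_{k+1}) we obtain:

  H_0: rank C_0 − rank ∂_1 = 8 − 7 = 1, and the invariant factors of ∂_1 are all 1, so H_0 = Z.
  H_1: rank ker ∂_1 − rank ∂_2 = (24 − 7) − 15 = 2, and the invariant factors of ∂_2 are all 1, so H_1 = Z^2.
  H_2: rank ker ∂_2 − rank ∂_3 = (16 − 15) − 0 = 1, and there is no ∂_3, so H_2 = Z.

As a check, the Euler characteristic is 8 − 24 + 16 = 0, which agrees with 1 − 2 + 1 = 0.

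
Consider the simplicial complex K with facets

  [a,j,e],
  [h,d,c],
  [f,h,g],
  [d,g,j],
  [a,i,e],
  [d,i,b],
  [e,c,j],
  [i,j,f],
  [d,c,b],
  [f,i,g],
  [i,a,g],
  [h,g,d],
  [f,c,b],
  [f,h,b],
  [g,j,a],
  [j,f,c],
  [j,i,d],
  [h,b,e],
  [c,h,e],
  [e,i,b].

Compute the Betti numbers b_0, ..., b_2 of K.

Fix the vertex order a < b < c < d < e < f < g < h < i < j and write every simplex with vertices in increasing order. Then dim K = 2 and the simplices of K are:

  0-simplices (10): a, b, c, d, e, f, g, h, i, j
  1-simplices (30): ae, ag, ai, aj, bc, bd, be, bf, bh, bi, cd, ce, cf, ch, cj, dg, dh, di, dj, eh, ei, ej, fg, fh, fi, fj, gh, gi, gj, ij
  2-simplices (20): aei, aej, agi, agj, bcd, bcf, bdi, beh, bei, bfh, cdh, ceh, cej, cfj, dgh, dgj, dij, fgh, fgi, fij

Hence C_0 ≅ Z^10, C_1 ≅ Z^30, C_2 ≅ Z^20.

The boundary map ∂_1: C_1 → C_0 maps an edge to its endpoints' difference, ∂[p,q] = q − p.
The 10×30 boundary matrix has rank 9 and Smith normal form diag(1,1,1,1,1,1,1,1,1).

Boundary ∂_2: C_2 → C_1 acts by ∂[p,q,r] = [q,r] − [p,r] + [p,q]. For instance
  ∂dgh = gh − dh + dg,
  ∂bcf = cf − bf + bc.
As a 30×20 matrix over Z this has rank 20, with invariant factors (1,1,1,1,1,1,1,1,1,1,1,1,1,1,1,1,1,1,1,2).

From H_k ≅ ker(∂_k) / im(∂_{k+1}) we obtain:

  H_0: rank C_0 − rank ∂_1 = 10 − 9 = 1, and the invariant factors of ∂_1 are all 1, so H_0 = Z.
  H_1: rank ker ∂_1 − rank ∂_2 = (30 − 9) − 20 = 1, and ∂_2 has invariant factor 2 > 1, so H_1 = Z × Z/2.
  H_2: rank ker ∂_2 − rank ∂_3 = (20 − 20) − 0 = 0, and there is no ∂_3, so H_2 = 0.

As a check, the Euler characteristic is 10 − 30 + 20 = 0, which agrees with 1 − 1 + 0 = 0.

Hence the Betti numbers are b_0 = 1, b_1 = 1, b_2 = 0.

b_0 = 1, b_1 = 1, b_2 = 0.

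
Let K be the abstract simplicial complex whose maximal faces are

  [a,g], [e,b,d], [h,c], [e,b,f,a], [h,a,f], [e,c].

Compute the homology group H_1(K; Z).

H_1 ≅ Z.

K has 8 vertices, 13 edges, 6 triangles, 1 3-simplex.
rank ∂_1 = 7, rank ∂_2 = 5 ⇒ b_1 = 13 − 7 − 5 = 1; all invariant factors of ∂_2 are 1 so no torsion. So H_1 = Z.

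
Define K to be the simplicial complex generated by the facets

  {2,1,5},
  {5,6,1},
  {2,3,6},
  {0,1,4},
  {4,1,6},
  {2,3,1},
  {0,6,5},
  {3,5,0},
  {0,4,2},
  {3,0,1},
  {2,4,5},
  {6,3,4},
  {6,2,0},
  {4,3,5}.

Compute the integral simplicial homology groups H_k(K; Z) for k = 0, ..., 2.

Fix the vertex order 0 < 1 < 2 < 3 < 4 < 5 < 6 and write every simplex with vertices in increasing order. Then dim K = 2 and the simplices of K are:

  0-simplices (7): [0], [1], [2], [3], [4], [5], [6]
  1-simplices (21): [0,1], [0,2], [0,3], [0,4], [0,5], [0,6], [1,2], [1,3], [1,4], [1,5], [1,6], [2,3], [2,4], [2,5], [2,6], [3,4], [3,5], [3,6], [4,5], [4,6], [5,6]
  2-simplices (14): [0,1,3], [0,1,4], [0,2,4], [0,2,6], [0,3,5], [0,5,6], [1,2,3], [1,2,5], [1,4,6], [1,5,6], [2,3,6], [2,4,5], [3,4,5], [3,4,6]

Hence C_0 ≅ Z^7, C_1 ≅ Z^21, C_2 ≅ Z^14.

The boundary map ∂_1: C_1 → C_0 is given by ∂[p,q] = [q] − [p]. For instance
  ∂[2,4] = [4] − [2].
The resulting 7×21 matrix has rank 6, and its Smith normal form has invariant factors (1,1,1,1,1,1).

Boundary ∂_2: C_2 → C_1 acts by ∂[p,q,r] = [q,r] − [p,r] + [p,q]. For instance
  ∂[1,4,6] = [4,6] − [1,6] + [1,4],
  ∂[3,4,6] = [4,6] − [3,6] + [3,4].
As a 21×14 matrix over Z this has rank 13, with invariant factors (1,1,1,1,1,1,1,1,1,1,1,1,1).

Reading off H_k = ker ∂_k / im ∂_{k+1}:

  H_0: rank C_0 − rank ∂_1 = 7 − 6 = 1, and the invariant factors of ∂_1 are all 1, so H_0 ≅ Z.
  H_1: rank ker ∂_1 − rank ∂_2 = (21 − 6) − 13 = 2, and the invariant factors of ∂_2 are all 1, so H_1 ≅ Z^2.
  H_2: rank ker ∂_2 − rank ∂_3 = (14 − 13) − 0 = 1, and there is no ∂_3, so H_2 ≅ Z.

H_0 ≅ Z,  H_1 ≅ Z^2,  H_2 ≅ Z.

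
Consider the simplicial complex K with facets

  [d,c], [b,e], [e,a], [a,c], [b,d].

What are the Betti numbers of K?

b_0 = 1, b_1 = 1.

Fix the vertex order a < b < c < d < e and write every simplex with vertices in increasing order. Then dim K = 1 and the simplices of K are:

  0-simplices (5): a, b, c, d, e
  1-simplices (5): ac, ae, bd, be, cd

Hence C_0 ≅ Z^5, C_1 ≅ Z^5.

The boundary map ∂_1: C_1 → C_0 sends each edge [p,q] (with p < q) to q − p. For instance
  ∂cd = d − c.
As a 5×5 matrix over Z this has rank 4, with invariant factors (1,1,1,1).

Now H_k = ker ∂_k / im ∂_{k+1}, so:

  H_0: rank C_0 − rank ∂_1 = 5 − 4 = 1, and the invariant factors of ∂_1 are all 1, so H_0 ≅ Z.
  H_1: rank ker ∂_1 − rank ∂_2 = (5 − 4) − 0 = 1, and there is no ∂_2, so H_1 ≅ Z.

As a check, the Euler characteristic is 5 − 5 = 0, which agrees with 1 − 1 = 0.

Hence the Betti numbers are b_0 = 1, b_1 = 1.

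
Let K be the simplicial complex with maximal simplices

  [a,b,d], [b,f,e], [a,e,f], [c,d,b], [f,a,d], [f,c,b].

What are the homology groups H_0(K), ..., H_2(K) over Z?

H_0 ≅ Z,  H_1 ≅ Z,  H_2 = 0.

Take the total order a < b < c < d < e < f on the vertex set. Then K (dimension 2) consists of the simplices:

  0-simplices (6): a, b, c, d, e, f
  1-simplices (12): ab, ad, ae, af, bc, bd, be, bf, cd, cf, df, ef
  2-simplices (6): abd, adf, aef, bcd, bcf, bef

giving chain groups C_0 ≅ Z^6, C_1 ≅ Z^12, C_2 ≅ Z^6.

Boundary ∂_1: C_1 → C_0 is given by ∂[p,q] = [q] − [p]. For instance
  ∂ef = f − e.
This gives a 6×12 integer matrix of rank 5; reducing to Smith normal form yields diagonal entries (1,1,1,1,1).

The boundary map ∂_2: C_2 → C_1 sends each 2-simplex [p,q,r] to [q,r] − [p,r] + [p,q]. For instance
  ∂adf = df − af + ad,
  ∂abd = bd − ad + ab.
As a 12×6 matrix over Z this has rank 6, with invariant factors (1,1,1,1,1,1).

Reading off H_k = ker ∂_k / im ∂_{k+1}:

  H_0: rank C_0 − rank ∂_1 = 6 − 5 = 1, and the invariant factors of ∂_1 are all 1, so H_0 ≅ Z.
  H_1: rank ker ∂_1 − rank ∂_2 = (12 − 5) − 6 = 1, and the invariant factors of ∂_2 are all 1, so H_1 ≅ Z.
  H_2: rank ker ∂_2 − rank ∂_3 = (6 − 6) − 0 = 0, and there is no ∂_3, so H_2 ≅ 0.

(K is a triangulation of the cylinder S^1 x I.)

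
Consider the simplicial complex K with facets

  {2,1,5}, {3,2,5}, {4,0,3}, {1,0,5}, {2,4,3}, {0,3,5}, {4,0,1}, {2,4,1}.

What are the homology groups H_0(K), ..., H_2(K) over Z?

Order the vertices as 0 < 1 < 2 < 3 < 4 < 5. Listing each simplex with vertices in this order, K has dimension 2 with simplices:

  0-simplices (6): [0], [1], [2], [3], [4], [5]
  1-simplices (12): [0,1], [0,3], [0,4], [0,5], [1,2], [1,4], [1,5], [2,3], [2,4], [2,5], [3,4], [3,5]
  2-simplices (8): [0,1,4], [0,1,5], [0,3,4], [0,3,5], [1,2,4], [1,2,5], [2,3,4], [2,3,5]

so the chain groups are C_0 ≅ Z^6, C_1 ≅ Z^12, C_2 ≅ Z^8.

The boundary map ∂_1: C_1 → C_0 maps an edge to its endpoints' difference, ∂[p,q] = q − p.
The resulting 6×12 matrix has rank 5, and its Smith normal form has invariant factors (1,1,1,1,1).

Boundary ∂_2: C_2 → C_1 sends each 2-simplex [p,q,r] to [q,r] − [p,r] + [p,q]. For instance
  ∂[2,3,5] = [3,5] − [2,5] + [2,3],
  ∂[0,1,4] = [1,4] − [0,4] + [0,1].
The 12×8 boundary matrix has rank 7 and Smith normal form diag(1,1,1,1,1,1,1).

From H_k ≅ ker(∂_k) / im(∂_{k+1}) we obtain:

  H_0: rank C_0 − rank ∂_1 = 6 − 5 = 1, and the invariant factors of ∂_1 are all 1, so H_0 = Z.
  H_1: rank ker ∂_1 − rank ∂_2 = (12 − 5) − 7 = 0, and the invariant factors of ∂_2 are all 1, so H_1 = 0.
  H_2: rank ker ∂_2 − rank ∂_3 = (8 − 7) − 0 = 1, and there is no ∂_3, so H_2 = Z.

As a check, the Euler characteristic is 6 − 12 + 8 = 2, which agrees with 1 − 0 + 1 = 2.

H_0 = Z,  H_1 = 0,  H_2 = Z.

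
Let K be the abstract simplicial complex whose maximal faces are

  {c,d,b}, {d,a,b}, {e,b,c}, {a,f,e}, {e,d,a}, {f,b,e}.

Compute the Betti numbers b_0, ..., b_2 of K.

K has 6 vertices, 12 edges, 6 triangles.
rank ∂_0 = 0, rank ∂_1 = 5 ⇒ b_0 = 6 − 0 − 5 = 1; all invariant factors of ∂_1 are 1 so no torsion. So H_0 = Z.
rank ∂_1 = 5, rank ∂_2 = 6 ⇒ b_1 = 12 − 5 − 6 = 1; all invariant factors of ∂_2 are 1 so no torsion. So H_1 = Z.
rank ∂_2 = 6, rank ∂_3 = 0 ⇒ b_2 = 6 − 6 − 0 = 0. So H_2 = 0.

b_0 = 1, b_1 = 1, b_2 = 0.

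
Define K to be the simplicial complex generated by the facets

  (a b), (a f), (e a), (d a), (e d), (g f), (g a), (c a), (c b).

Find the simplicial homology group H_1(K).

H_1 = Z^3.

Fix the vertex order a < b < c < d < e < f < g and write every simplex with vertices in increasing order. Then dim K = 1 and the simplices of K are:

  0-simplices (7): a, b, c, d, e, f, g
  1-simplices (9): ab, ac, ad, ae, af, ag, bc, de, fg

so the chain groups are C_0 ≅ Z^7, C_1 ≅ Z^9.

∂_1: C_1 → C_0 maps an edge to its endpoints' difference, ∂[p,q] = q − p. For instance
  ∂ag = g − a.
The 7×9 boundary matrix has rank 6 and Smith normal form diag(1,1,1,1,1,1).

Computing H_k = (kernel of ∂_k) / (image of ∂_{k+1}):

  H_1: rank ker ∂_1 − rank ∂_2 = (9 − 6) − 0 = 3, and there is no ∂_2, so H_1 = Z^3.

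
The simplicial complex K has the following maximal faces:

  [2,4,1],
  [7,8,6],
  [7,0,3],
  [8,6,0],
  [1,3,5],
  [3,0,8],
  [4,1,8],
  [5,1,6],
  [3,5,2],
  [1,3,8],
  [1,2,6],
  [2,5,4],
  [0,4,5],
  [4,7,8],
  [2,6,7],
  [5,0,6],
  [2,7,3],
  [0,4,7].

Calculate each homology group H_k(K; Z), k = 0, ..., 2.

H_0 = Z,  H_1 = Z ⊕ Z/2,  H_2 = 0.

Fix the vertex order 0 < 1 < 2 < 3 < 4 < 5 < 6 < 7 < 8 and write every simplex with vertices in increasing order. Then dim K = 2 and the simplices of K are:

  0-simplices (9): [0], [1], [2], [3], [4], [5], [6], [7], [8]
  1-simplices (27): (27 of them)
  2-simplices (18): [0,3,7], [0,3,8], [0,4,5], [0,4,7], [0,5,6], [0,6,8], [1,2,4], [1,2,6], [1,3,5], [1,3,8], [1,4,8], [1,5,6], [2,3,5], [2,3,7], [2,4,5], [2,6,7], [4,7,8], [6,7,8]

giving chain groups C_0 ≅ Z^9, C_1 ≅ Z^27, C_2 ≅ Z^18.

∂_1: C_1 → C_0 sends each edge [p,q] (with p < q) to q − p. For instance
  ∂[1,2] = [2] − [1].
The 9×27 boundary matrix has rank 8 and Smith normal form diag(1,1,1,1,1,1,1,1).

Boundary ∂_2: C_2 → C_1 sends each 2-simplex [p,q,r] to [q,r] − [p,r] + [p,q]. For instance
  ∂[1,5,6] = [5,6] − [1,6] + [1,5],
  ∂[1,2,4] = [2,4] − [1,4] + [1,2].
The 27×18 boundary matrix has rank 18 and Smith normal form diag(1,1,1,1,1,1,1,1,1,1,1,1,1,1,1,1,1,2).

Now H_k = ker ∂_k / im ∂_{k+1}, so:

  H_0: rank C_0 − rank ∂_1 = 9 − 8 = 1, and the invariant factors of ∂_1 are all 1, so H_0 ≅ Z.
  H_1: rank ker ∂_1 − rank ∂_2 = (27 − 8) − 18 = 1, and ∂_2 has invariant factor 2 > 1, so H_1 ≅ Z ⊕ Z/2.
  H_2: rank ker ∂_2 − rank ∂_3 = (18 − 18) − 0 = 0, and there is no ∂_3, so H_2 ≅ 0.

As a check, the Euler characteristic is 9 − 27 + 18 = 0, which agrees with 1 − 1 + 0 = 0.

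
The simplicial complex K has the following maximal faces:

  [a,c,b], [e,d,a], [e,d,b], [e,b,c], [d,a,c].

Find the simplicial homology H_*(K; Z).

H_0 = Z,  H_1 = Z,  H_2 = 0.

Fix the vertex order a < b < c < d < e and write every simplex with vertices in increasing order. Then dim K = 2 and the simplices of K are:

  0-simplices (5): a, b, c, d, e
  1-simplices (10): ab, ac, ad, ae, bc, bd, be, cd, ce, de
  2-simplices (5): abc, acd, ade, bce, bde

giving chain groups C_0 ≅ Z^5, C_1 ≅ Z^10, C_2 ≅ Z^5.

Boundary ∂_1: C_1 → C_0 is given by ∂[p,q] = [q] − [p]. For instance
  ∂de = e − d.
The resulting 5×10 matrix has rank 4, and its Smith normal form has invariant factors (1,1,1,1).

∂_2: C_2 → C_1 maps a triangle to the signed sum of its edges. For instance
  ∂abc = bc − ac + ab,
  ∂bce = ce − be + bc.
The 10×5 boundary matrix has rank 5 and Smith normal form diag(1,1,1,1,1).

From H_k ≅ ker(∂_k) / im(∂_{k+1}) we obtain:

  H_0: rank C_0 − rank ∂_1 = 5 − 4 = 1, and the invariant factors of ∂_1 are all 1, so H_0 ≅ Z.
  H_1: rank ker ∂_1 − rank ∂_2 = (10 − 4) − 5 = 1, and the invariant factors of ∂_2 are all 1, so H_1 ≅ Z.
  H_2: rank ker ∂_2 − rank ∂_3 = (5 − 5) − 0 = 0, and there is no ∂_3, so H_2 ≅ 0.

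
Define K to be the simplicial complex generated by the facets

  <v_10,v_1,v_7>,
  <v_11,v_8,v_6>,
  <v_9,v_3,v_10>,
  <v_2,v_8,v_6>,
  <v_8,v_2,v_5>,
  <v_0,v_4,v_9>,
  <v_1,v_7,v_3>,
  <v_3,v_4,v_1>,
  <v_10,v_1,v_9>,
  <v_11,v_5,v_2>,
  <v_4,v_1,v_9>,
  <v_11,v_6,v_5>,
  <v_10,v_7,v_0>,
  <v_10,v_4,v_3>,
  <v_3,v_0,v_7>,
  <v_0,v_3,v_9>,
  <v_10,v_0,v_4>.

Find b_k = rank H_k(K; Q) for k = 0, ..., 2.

b_0 = 2, b_1 = 1, b_2 = 0.

Order the vertices as v_0 < v_1 < v_2 < v_3 < v_4 < v_5 < v_6 < v_7 < v_8 < v_9 < v_10 < v_11. Listing each simplex with vertices in this order, K has dimension 2 with simplices:

  0-simplices (12): [v_0], [v_1], [v_2], [v_3], [v_4], [v_5], [v_6], [v_7], [v_8], [v_9], [v_10], [v_11]
  1-simplices (28): (28 of them)
  2-simplices (17): (17 of them)

giving chain groups C_0 ≅ Z^12, C_1 ≅ Z^28, C_2 ≅ Z^17.

Boundary ∂_1: C_1 → C_0 maps an edge to its endpoints' difference, ∂[p,q] = q − p. For instance
  ∂[v_1,v_4] = [v_4] − [v_1].
As a 12×28 matrix over Z this has rank 10, with invariant factors (1,1,1,1,1,1,1,1,1,1).

∂_2: C_2 → C_1 acts by ∂[p,q,r] = [q,r] − [p,r] + [p,q]. For instance
  ∂[v_6,v_8,v_11] = [v_8,v_11] − [v_6,v_11] + [v_6,v_8],
  ∂[v_1,v_9,v_10] = [v_9,v_10] − [v_1,v_10] + [v_1,v_9].
The 28×17 boundary matrix has rank 17 and Smith normal form diag(1,1,1,1,1,1,1,1,1,1,1,1,1,1,1,1,2).

Computing H_k = (kernel of ∂_k) / (image of ∂_{k+1}):

  H_0: rank C_0 − rank ∂_1 = 12 − 10 = 2, and the invariant factors of ∂_1 are all 1, so H_0 ≅ Z^2.
  H_1: rank ker ∂_1 − rank ∂_2 = (28 − 10) − 17 = 1, and ∂_2 has invariant factor 2 > 1, so H_1 ≅ Z ⊕ Z/2.
  H_2: rank ker ∂_2 − rank ∂_3 = (17 − 17) − 0 = 0, and there is no ∂_3, so H_2 ≅ 0.

As a check, the Euler characteristic is 12 − 28 + 17 = 1, which agrees with 2 − 1 + 0 = 1.
(K is a triangulation of the disjoint union of the real projective plane RP^2 and the Möbius band.)

Hence the Betti numbers are b_0 = 2, b_1 = 1, b_2 = 0.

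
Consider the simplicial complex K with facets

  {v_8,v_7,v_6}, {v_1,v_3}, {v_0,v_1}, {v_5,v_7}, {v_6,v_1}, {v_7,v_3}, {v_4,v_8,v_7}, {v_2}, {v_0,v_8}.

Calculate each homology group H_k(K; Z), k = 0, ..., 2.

K has 9 vertices, 11 edges, 2 triangles.
rank ∂_0 = 0, rank ∂_1 = 7 ⇒ b_0 = 9 − 0 − 7 = 2; all invariant factors of ∂_1 are 1 so no torsion. So H_0 = Z^2.
rank ∂_1 = 7, rank ∂_2 = 2 ⇒ b_1 = 11 − 7 − 2 = 2; all invariant factors of ∂_2 are 1 so no torsion. So H_1 = Z^2.
rank ∂_2 = 2, rank ∂_3 = 0 ⇒ b_2 = 2 − 2 − 0 = 0. So H_2 = 0.

H_0 = Z^2,  H_1 = Z^2,  H_2 = 0.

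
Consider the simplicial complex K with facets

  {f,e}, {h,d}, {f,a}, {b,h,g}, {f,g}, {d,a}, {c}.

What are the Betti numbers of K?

b_0 = 2, b_1 = 1, b_2 = 0.

We work with the vertex ordering a < b < c < d < e < f < g < h. The simplices of K, each written with vertices in increasing order, are:

  0-simplices (8): a, b, c, d, e, f, g, h
  1-simplices (8): ad, af, bg, bh, dh, ef, fg, gh
  2-simplices (1): bgh

Hence C_0 ≅ Z^8, C_1 ≅ Z^8, C_2 ≅ Z^1.

∂_1: C_1 → C_0 is given by ∂[p,q] = [q] − [p]. For instance
  ∂bg = g − b.
The resulting 8×8 matrix has rank 6, and its Smith normal form has invariant factors (1,1,1,1,1,1).

The boundary map ∂_2: C_2 → C_1 sends each 2-simplex [p,q,r] to [q,r] − [p,r] + [p,q]. For instance
  ∂bgh = gh − bh + bg.
The resulting 8×1 matrix has rank 1, and its Smith normal form has invariant factors (1).

From H_k ≅ ker(∂_k) / im(∂_{k+1}) we obtain:

  H_0: rank C_0 − rank ∂_1 = 8 − 6 = 2, and the invariant factors of ∂_1 are all 1, so H_0 = Z^2.
  H_1: rank ker ∂_1 − rank ∂_2 = (8 − 6) − 1 = 1, and the invariant factors of ∂_2 are all 1, so H_1 = Z.
  H_2: rank ker ∂_2 − rank ∂_3 = (1 − 1) − 0 = 0, and there is no ∂_3, so H_2 = 0.

Hence the Betti numbers are b_0 = 2, b_1 = 1, b_2 = 0.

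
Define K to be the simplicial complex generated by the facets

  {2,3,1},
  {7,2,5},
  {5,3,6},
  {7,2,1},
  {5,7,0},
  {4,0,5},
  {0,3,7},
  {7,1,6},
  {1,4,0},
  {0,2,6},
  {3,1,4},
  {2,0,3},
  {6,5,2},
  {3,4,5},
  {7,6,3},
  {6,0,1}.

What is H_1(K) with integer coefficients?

We work with the vertex ordering 0 < 1 < 2 < 3 < 4 < 5 < 6 < 7. The simplices of K, each written with vertices in increasing order, are:

  0-simplices (8): [0], [1], [2], [3], [4], [5], [6], [7]
  1-simplices (24): (24 of them)
  2-simplices (16): [0,1,4], [0,1,6], [0,2,3], [0,2,6], [0,3,7], [0,4,5], [0,5,7], [1,2,3], [1,2,7], [1,3,4], [1,6,7], [2,5,6], [2,5,7], [3,4,5], [3,5,6], [3,6,7]

giving chain groups C_0 ≅ Z^8, C_1 ≅ Z^24, C_2 ≅ Z^16.

Boundary ∂_1: C_1 → C_0 sends each edge [p,q] (with p < q) to q − p. For instance
  ∂[3,7] = [7] − [3].
This gives a 8×24 integer matrix of rank 7; reducing to Smith normal form yields diagonal entries (1,1,1,1,1,1,1).

Boundary ∂_2: C_2 → C_1 maps a triangle to the signed sum of its edges. For instance
  ∂[0,1,6] = [1,6] − [0,6] + [0,1],
  ∂[0,4,5] = [4,5] − [0,5] + [0,4].
The 24×16 boundary matrix has rank 15 and Smith normal form diag(1,1,1,1,1,1,1,1,1,1,1,1,1,1,1).

Reading off H_k = ker ∂_k / im ∂_{k+1}:

  H_1: rank ker ∂_1 − rank ∂_2 = (24 − 7) − 15 = 2, and the invariant factors of ∂_2 are all 1, so H_1 ≅ Z^2.

H_1 = Z^2.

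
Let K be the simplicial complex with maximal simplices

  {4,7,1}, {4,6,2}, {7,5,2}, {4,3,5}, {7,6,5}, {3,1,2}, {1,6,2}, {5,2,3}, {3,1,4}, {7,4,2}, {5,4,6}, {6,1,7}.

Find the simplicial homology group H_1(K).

We work with the vertex ordering 1 < 2 < 3 < 4 < 5 < 6 < 7. The simplices of K, each written with vertices in increasing order, are:

  0-simplices (7): [1], [2], [3], [4], [5], [6], [7]
  1-simplices (18): [1,2], [1,3], [1,4], [1,6], [1,7], [2,3], [2,4], [2,5], [2,6], [2,7], [3,4], [3,5], [4,5], [4,6], [4,7], [5,6], [5,7], [6,7]
  2-simplices (12): [1,2,3], [1,2,6], [1,3,4], [1,4,7], [1,6,7], [2,3,5], [2,4,6], [2,4,7], [2,5,7], [3,4,5], [4,5,6], [5,6,7]

giving chain groups C_0 ≅ Z^7, C_1 ≅ Z^18, C_2 ≅ Z^12.

∂_1: C_1 → C_0 sends each edge [p,q] (with p < q) to q − p. For instance
  ∂[1,7] = [7] − [1].
As a 7×18 matrix over Z this has rank 6, with invariant factors (1,1,1,1,1,1).

The boundary map ∂_2: C_2 → C_1 maps a triangle to the signed sum of its edges. For instance
  ∂[2,5,7] = [5,7] − [2,7] + [2,5],
  ∂[1,2,6] = [2,6] − [1,6] + [1,2].
The resulting 18×12 matrix has rank 12, and its Smith normal form has invariant factors (1,1,1,1,1,1,1,1,1,1,1,2).

Reading off H_k = ker ∂_k / im ∂_{k+1}:

  H_1: rank ker ∂_1 − rank ∂_2 = (18 − 6) − 12 = 0, and ∂_2 has invariant factor 2 > 1, so H_1 ≅ Z/2.

(K is a triangulation of the real projective plane RP^2.)

H_1 ≅ Z/2.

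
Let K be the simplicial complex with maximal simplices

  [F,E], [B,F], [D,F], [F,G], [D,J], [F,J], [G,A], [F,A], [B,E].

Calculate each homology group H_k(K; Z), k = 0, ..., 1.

Take the total order A < B < D < E < F < G < J on the vertex set. Then K (dimension 1) consists of the simplices:

  0-simplices (7): A, B, D, E, F, G, J
  1-simplices (9): AF, AG, BE, BF, DF, DJ, EF, FG, FJ

Hence C_0 ≅ Z^7, C_1 ≅ Z^9.

Boundary ∂_1: C_1 → C_0 sends each edge [p,q] (with p < q) to q − p. For instance
  ∂BF = F − B.
The 7×9 boundary matrix has rank 6 and Smith normal form diag(1,1,1,1,1,1).

Now H_k = ker ∂_k / im ∂_{k+1}, so:

  H_0: rank C_0 − rank ∂_1 = 7 − 6 = 1, and the invariant factors of ∂_1 are all 1, so H_0 = Z.
  H_1: rank ker ∂_1 − rank ∂_2 = (9 − 6) − 0 = 3, and there is no ∂_2, so H_1 = Z^3.

As a check, the Euler characteristic is 7 − 9 = -2, which agrees with 1 − 3 = -2.
(K is a triangulation of a wedge of 3 circles.)

H_0 = Z,  H_1 = Z^3.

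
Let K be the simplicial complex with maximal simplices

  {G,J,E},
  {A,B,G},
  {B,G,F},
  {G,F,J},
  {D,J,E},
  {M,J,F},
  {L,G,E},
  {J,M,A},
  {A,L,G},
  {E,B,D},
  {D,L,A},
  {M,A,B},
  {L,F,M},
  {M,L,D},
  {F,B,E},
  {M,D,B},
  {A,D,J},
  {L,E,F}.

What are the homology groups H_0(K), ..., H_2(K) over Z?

H_0 = Z,  H_1 = Z ⊕ Z/2,  H_2 = 0.

Order the vertices as A < B < D < E < F < G < J < L < M. Listing each simplex with vertices in this order, K has dimension 2 with simplices:

  0-simplices (9): A, B, D, E, F, G, J, L, M
  1-simplices (27): AB, AD, AG, AJ, AL, AM, BD, BE, BF, BG, BM, DE, DJ, DL, DM, EF, EG, EJ, EL, FG, FJ, FL, FM, GJ, GL, JM, LM
  2-simplices (18): ABG, ABM, ADJ, ADL, AGL, AJM, BDE, BDM, BEF, BFG, DEJ, DLM, EFL, EGJ, EGL, FGJ, FJM, FLM

giving chain groups C_0 ≅ Z^9, C_1 ≅ Z^27, C_2 ≅ Z^18.

The boundary map ∂_1: C_1 → C_0 maps an edge to its endpoints' difference, ∂[p,q] = q − p. For instance
  ∂GJ = J − G.
The 9×27 boundary matrix has rank 8 and Smith normal form diag(1,1,1,1,1,1,1,1).

The boundary map ∂_2: C_2 → C_1 sends each 2-simplex [p,q,r] to [q,r] − [p,r] + [p,q]. For instance
  ∂BDM = DM − BM + BD,
  ∂EGJ = GJ − EJ + EG.
The 27×18 boundary matrix has rank 18 and Smith normal form diag(1,1,1,1,1,1,1,1,1,1,1,1,1,1,1,1,1,2).

Now H_k = ker ∂_k / im ∂_{k+1}, so:

  H_0: rank C_0 − rank ∂_1 = 9 − 8 = 1, and the invariant factors of ∂_1 are all 1, so H_0 ≅ Z.
  H_1: rank ker ∂_1 − rank ∂_2 = (27 − 8) − 18 = 1, and ∂_2 has invariant factor 2 > 1, so H_1 ≅ Z ⊕ Z/2.
  H_2: rank ker ∂_2 − rank ∂_3 = (18 − 18) − 0 = 0, and there is no ∂_3, so H_2 ≅ 0.

(K is a triangulation of the Klein bottle.)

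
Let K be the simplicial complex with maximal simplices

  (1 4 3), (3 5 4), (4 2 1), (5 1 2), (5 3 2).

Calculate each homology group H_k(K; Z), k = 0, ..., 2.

K has 5 vertices, 10 edges, 5 triangles.
rank ∂_0 = 0, rank ∂_1 = 4 ⇒ b_0 = 5 − 0 − 4 = 1; all invariant factors of ∂_1 are 1 so no torsion. So H_0 = Z.
rank ∂_1 = 4, rank ∂_2 = 5 ⇒ b_1 = 10 − 4 − 5 = 1; all invariant factors of ∂_2 are 1 so no torsion. So H_1 = Z.
rank ∂_2 = 5, rank ∂_3 = 0 ⇒ b_2 = 5 − 5 − 0 = 0. So H_2 = 0.

H_0 = Z,  H_1 = Z,  H_2 = 0.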